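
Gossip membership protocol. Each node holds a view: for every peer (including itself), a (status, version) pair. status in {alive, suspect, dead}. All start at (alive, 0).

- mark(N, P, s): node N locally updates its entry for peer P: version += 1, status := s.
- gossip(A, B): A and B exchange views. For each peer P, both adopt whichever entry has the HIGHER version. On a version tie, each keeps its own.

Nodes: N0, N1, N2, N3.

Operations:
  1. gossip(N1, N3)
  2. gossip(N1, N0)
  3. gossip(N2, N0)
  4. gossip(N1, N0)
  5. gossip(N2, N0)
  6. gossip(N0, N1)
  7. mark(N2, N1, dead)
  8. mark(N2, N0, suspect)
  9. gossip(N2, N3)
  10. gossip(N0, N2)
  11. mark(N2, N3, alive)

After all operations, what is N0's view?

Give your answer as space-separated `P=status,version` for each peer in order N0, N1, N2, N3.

Answer: N0=suspect,1 N1=dead,1 N2=alive,0 N3=alive,0

Derivation:
Op 1: gossip N1<->N3 -> N1.N0=(alive,v0) N1.N1=(alive,v0) N1.N2=(alive,v0) N1.N3=(alive,v0) | N3.N0=(alive,v0) N3.N1=(alive,v0) N3.N2=(alive,v0) N3.N3=(alive,v0)
Op 2: gossip N1<->N0 -> N1.N0=(alive,v0) N1.N1=(alive,v0) N1.N2=(alive,v0) N1.N3=(alive,v0) | N0.N0=(alive,v0) N0.N1=(alive,v0) N0.N2=(alive,v0) N0.N3=(alive,v0)
Op 3: gossip N2<->N0 -> N2.N0=(alive,v0) N2.N1=(alive,v0) N2.N2=(alive,v0) N2.N3=(alive,v0) | N0.N0=(alive,v0) N0.N1=(alive,v0) N0.N2=(alive,v0) N0.N3=(alive,v0)
Op 4: gossip N1<->N0 -> N1.N0=(alive,v0) N1.N1=(alive,v0) N1.N2=(alive,v0) N1.N3=(alive,v0) | N0.N0=(alive,v0) N0.N1=(alive,v0) N0.N2=(alive,v0) N0.N3=(alive,v0)
Op 5: gossip N2<->N0 -> N2.N0=(alive,v0) N2.N1=(alive,v0) N2.N2=(alive,v0) N2.N3=(alive,v0) | N0.N0=(alive,v0) N0.N1=(alive,v0) N0.N2=(alive,v0) N0.N3=(alive,v0)
Op 6: gossip N0<->N1 -> N0.N0=(alive,v0) N0.N1=(alive,v0) N0.N2=(alive,v0) N0.N3=(alive,v0) | N1.N0=(alive,v0) N1.N1=(alive,v0) N1.N2=(alive,v0) N1.N3=(alive,v0)
Op 7: N2 marks N1=dead -> (dead,v1)
Op 8: N2 marks N0=suspect -> (suspect,v1)
Op 9: gossip N2<->N3 -> N2.N0=(suspect,v1) N2.N1=(dead,v1) N2.N2=(alive,v0) N2.N3=(alive,v0) | N3.N0=(suspect,v1) N3.N1=(dead,v1) N3.N2=(alive,v0) N3.N3=(alive,v0)
Op 10: gossip N0<->N2 -> N0.N0=(suspect,v1) N0.N1=(dead,v1) N0.N2=(alive,v0) N0.N3=(alive,v0) | N2.N0=(suspect,v1) N2.N1=(dead,v1) N2.N2=(alive,v0) N2.N3=(alive,v0)
Op 11: N2 marks N3=alive -> (alive,v1)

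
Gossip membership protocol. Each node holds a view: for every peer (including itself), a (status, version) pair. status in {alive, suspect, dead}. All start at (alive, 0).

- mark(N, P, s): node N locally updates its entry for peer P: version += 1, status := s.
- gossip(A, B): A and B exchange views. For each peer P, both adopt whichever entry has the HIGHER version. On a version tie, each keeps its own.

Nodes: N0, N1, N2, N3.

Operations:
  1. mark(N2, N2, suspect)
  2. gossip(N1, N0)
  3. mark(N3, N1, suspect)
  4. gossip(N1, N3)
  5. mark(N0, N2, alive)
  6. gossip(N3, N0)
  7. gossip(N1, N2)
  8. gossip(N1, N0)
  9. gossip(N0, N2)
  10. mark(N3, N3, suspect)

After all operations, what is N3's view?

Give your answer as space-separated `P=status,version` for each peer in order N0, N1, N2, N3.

Answer: N0=alive,0 N1=suspect,1 N2=alive,1 N3=suspect,1

Derivation:
Op 1: N2 marks N2=suspect -> (suspect,v1)
Op 2: gossip N1<->N0 -> N1.N0=(alive,v0) N1.N1=(alive,v0) N1.N2=(alive,v0) N1.N3=(alive,v0) | N0.N0=(alive,v0) N0.N1=(alive,v0) N0.N2=(alive,v0) N0.N3=(alive,v0)
Op 3: N3 marks N1=suspect -> (suspect,v1)
Op 4: gossip N1<->N3 -> N1.N0=(alive,v0) N1.N1=(suspect,v1) N1.N2=(alive,v0) N1.N3=(alive,v0) | N3.N0=(alive,v0) N3.N1=(suspect,v1) N3.N2=(alive,v0) N3.N3=(alive,v0)
Op 5: N0 marks N2=alive -> (alive,v1)
Op 6: gossip N3<->N0 -> N3.N0=(alive,v0) N3.N1=(suspect,v1) N3.N2=(alive,v1) N3.N3=(alive,v0) | N0.N0=(alive,v0) N0.N1=(suspect,v1) N0.N2=(alive,v1) N0.N3=(alive,v0)
Op 7: gossip N1<->N2 -> N1.N0=(alive,v0) N1.N1=(suspect,v1) N1.N2=(suspect,v1) N1.N3=(alive,v0) | N2.N0=(alive,v0) N2.N1=(suspect,v1) N2.N2=(suspect,v1) N2.N3=(alive,v0)
Op 8: gossip N1<->N0 -> N1.N0=(alive,v0) N1.N1=(suspect,v1) N1.N2=(suspect,v1) N1.N3=(alive,v0) | N0.N0=(alive,v0) N0.N1=(suspect,v1) N0.N2=(alive,v1) N0.N3=(alive,v0)
Op 9: gossip N0<->N2 -> N0.N0=(alive,v0) N0.N1=(suspect,v1) N0.N2=(alive,v1) N0.N3=(alive,v0) | N2.N0=(alive,v0) N2.N1=(suspect,v1) N2.N2=(suspect,v1) N2.N3=(alive,v0)
Op 10: N3 marks N3=suspect -> (suspect,v1)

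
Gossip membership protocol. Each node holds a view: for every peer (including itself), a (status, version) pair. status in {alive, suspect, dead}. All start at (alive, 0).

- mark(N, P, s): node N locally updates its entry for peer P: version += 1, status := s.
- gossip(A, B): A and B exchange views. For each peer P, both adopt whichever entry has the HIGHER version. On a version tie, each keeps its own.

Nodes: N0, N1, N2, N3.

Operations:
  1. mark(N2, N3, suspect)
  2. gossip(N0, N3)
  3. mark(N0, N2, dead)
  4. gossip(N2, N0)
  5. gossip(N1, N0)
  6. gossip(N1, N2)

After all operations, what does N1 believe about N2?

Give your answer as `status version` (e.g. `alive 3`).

Op 1: N2 marks N3=suspect -> (suspect,v1)
Op 2: gossip N0<->N3 -> N0.N0=(alive,v0) N0.N1=(alive,v0) N0.N2=(alive,v0) N0.N3=(alive,v0) | N3.N0=(alive,v0) N3.N1=(alive,v0) N3.N2=(alive,v0) N3.N3=(alive,v0)
Op 3: N0 marks N2=dead -> (dead,v1)
Op 4: gossip N2<->N0 -> N2.N0=(alive,v0) N2.N1=(alive,v0) N2.N2=(dead,v1) N2.N3=(suspect,v1) | N0.N0=(alive,v0) N0.N1=(alive,v0) N0.N2=(dead,v1) N0.N3=(suspect,v1)
Op 5: gossip N1<->N0 -> N1.N0=(alive,v0) N1.N1=(alive,v0) N1.N2=(dead,v1) N1.N3=(suspect,v1) | N0.N0=(alive,v0) N0.N1=(alive,v0) N0.N2=(dead,v1) N0.N3=(suspect,v1)
Op 6: gossip N1<->N2 -> N1.N0=(alive,v0) N1.N1=(alive,v0) N1.N2=(dead,v1) N1.N3=(suspect,v1) | N2.N0=(alive,v0) N2.N1=(alive,v0) N2.N2=(dead,v1) N2.N3=(suspect,v1)

Answer: dead 1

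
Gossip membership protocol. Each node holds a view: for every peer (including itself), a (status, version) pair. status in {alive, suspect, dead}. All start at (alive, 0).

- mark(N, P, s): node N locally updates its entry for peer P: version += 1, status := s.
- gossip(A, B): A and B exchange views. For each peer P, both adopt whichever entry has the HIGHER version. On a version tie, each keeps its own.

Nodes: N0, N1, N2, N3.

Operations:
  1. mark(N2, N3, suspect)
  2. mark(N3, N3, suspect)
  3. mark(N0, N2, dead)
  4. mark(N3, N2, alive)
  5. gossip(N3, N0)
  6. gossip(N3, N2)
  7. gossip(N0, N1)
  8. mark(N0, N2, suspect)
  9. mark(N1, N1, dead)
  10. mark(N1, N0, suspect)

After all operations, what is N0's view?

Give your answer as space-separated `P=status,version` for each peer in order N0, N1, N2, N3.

Answer: N0=alive,0 N1=alive,0 N2=suspect,2 N3=suspect,1

Derivation:
Op 1: N2 marks N3=suspect -> (suspect,v1)
Op 2: N3 marks N3=suspect -> (suspect,v1)
Op 3: N0 marks N2=dead -> (dead,v1)
Op 4: N3 marks N2=alive -> (alive,v1)
Op 5: gossip N3<->N0 -> N3.N0=(alive,v0) N3.N1=(alive,v0) N3.N2=(alive,v1) N3.N3=(suspect,v1) | N0.N0=(alive,v0) N0.N1=(alive,v0) N0.N2=(dead,v1) N0.N3=(suspect,v1)
Op 6: gossip N3<->N2 -> N3.N0=(alive,v0) N3.N1=(alive,v0) N3.N2=(alive,v1) N3.N3=(suspect,v1) | N2.N0=(alive,v0) N2.N1=(alive,v0) N2.N2=(alive,v1) N2.N3=(suspect,v1)
Op 7: gossip N0<->N1 -> N0.N0=(alive,v0) N0.N1=(alive,v0) N0.N2=(dead,v1) N0.N3=(suspect,v1) | N1.N0=(alive,v0) N1.N1=(alive,v0) N1.N2=(dead,v1) N1.N3=(suspect,v1)
Op 8: N0 marks N2=suspect -> (suspect,v2)
Op 9: N1 marks N1=dead -> (dead,v1)
Op 10: N1 marks N0=suspect -> (suspect,v1)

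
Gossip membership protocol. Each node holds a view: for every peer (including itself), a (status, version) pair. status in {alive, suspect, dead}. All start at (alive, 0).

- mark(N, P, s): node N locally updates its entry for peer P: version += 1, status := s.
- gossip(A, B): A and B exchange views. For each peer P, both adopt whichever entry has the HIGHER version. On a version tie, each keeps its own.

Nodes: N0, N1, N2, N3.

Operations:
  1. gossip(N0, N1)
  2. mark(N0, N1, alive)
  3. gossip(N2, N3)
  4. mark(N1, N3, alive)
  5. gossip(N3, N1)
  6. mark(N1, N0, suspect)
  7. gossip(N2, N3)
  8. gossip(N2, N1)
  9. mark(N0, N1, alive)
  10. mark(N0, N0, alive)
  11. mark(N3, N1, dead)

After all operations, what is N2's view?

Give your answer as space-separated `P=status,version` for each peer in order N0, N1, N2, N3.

Op 1: gossip N0<->N1 -> N0.N0=(alive,v0) N0.N1=(alive,v0) N0.N2=(alive,v0) N0.N3=(alive,v0) | N1.N0=(alive,v0) N1.N1=(alive,v0) N1.N2=(alive,v0) N1.N3=(alive,v0)
Op 2: N0 marks N1=alive -> (alive,v1)
Op 3: gossip N2<->N3 -> N2.N0=(alive,v0) N2.N1=(alive,v0) N2.N2=(alive,v0) N2.N3=(alive,v0) | N3.N0=(alive,v0) N3.N1=(alive,v0) N3.N2=(alive,v0) N3.N3=(alive,v0)
Op 4: N1 marks N3=alive -> (alive,v1)
Op 5: gossip N3<->N1 -> N3.N0=(alive,v0) N3.N1=(alive,v0) N3.N2=(alive,v0) N3.N3=(alive,v1) | N1.N0=(alive,v0) N1.N1=(alive,v0) N1.N2=(alive,v0) N1.N3=(alive,v1)
Op 6: N1 marks N0=suspect -> (suspect,v1)
Op 7: gossip N2<->N3 -> N2.N0=(alive,v0) N2.N1=(alive,v0) N2.N2=(alive,v0) N2.N3=(alive,v1) | N3.N0=(alive,v0) N3.N1=(alive,v0) N3.N2=(alive,v0) N3.N3=(alive,v1)
Op 8: gossip N2<->N1 -> N2.N0=(suspect,v1) N2.N1=(alive,v0) N2.N2=(alive,v0) N2.N3=(alive,v1) | N1.N0=(suspect,v1) N1.N1=(alive,v0) N1.N2=(alive,v0) N1.N3=(alive,v1)
Op 9: N0 marks N1=alive -> (alive,v2)
Op 10: N0 marks N0=alive -> (alive,v1)
Op 11: N3 marks N1=dead -> (dead,v1)

Answer: N0=suspect,1 N1=alive,0 N2=alive,0 N3=alive,1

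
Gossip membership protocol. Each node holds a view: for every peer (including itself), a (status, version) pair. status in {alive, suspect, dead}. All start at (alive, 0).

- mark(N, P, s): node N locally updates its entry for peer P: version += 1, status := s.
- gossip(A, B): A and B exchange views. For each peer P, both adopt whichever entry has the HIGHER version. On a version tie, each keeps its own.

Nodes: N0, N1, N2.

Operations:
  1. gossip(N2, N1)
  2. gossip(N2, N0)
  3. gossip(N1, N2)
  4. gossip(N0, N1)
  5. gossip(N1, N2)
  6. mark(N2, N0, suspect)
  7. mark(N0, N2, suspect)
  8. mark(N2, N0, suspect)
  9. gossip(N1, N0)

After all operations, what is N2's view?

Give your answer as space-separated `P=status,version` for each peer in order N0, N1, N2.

Answer: N0=suspect,2 N1=alive,0 N2=alive,0

Derivation:
Op 1: gossip N2<->N1 -> N2.N0=(alive,v0) N2.N1=(alive,v0) N2.N2=(alive,v0) | N1.N0=(alive,v0) N1.N1=(alive,v0) N1.N2=(alive,v0)
Op 2: gossip N2<->N0 -> N2.N0=(alive,v0) N2.N1=(alive,v0) N2.N2=(alive,v0) | N0.N0=(alive,v0) N0.N1=(alive,v0) N0.N2=(alive,v0)
Op 3: gossip N1<->N2 -> N1.N0=(alive,v0) N1.N1=(alive,v0) N1.N2=(alive,v0) | N2.N0=(alive,v0) N2.N1=(alive,v0) N2.N2=(alive,v0)
Op 4: gossip N0<->N1 -> N0.N0=(alive,v0) N0.N1=(alive,v0) N0.N2=(alive,v0) | N1.N0=(alive,v0) N1.N1=(alive,v0) N1.N2=(alive,v0)
Op 5: gossip N1<->N2 -> N1.N0=(alive,v0) N1.N1=(alive,v0) N1.N2=(alive,v0) | N2.N0=(alive,v0) N2.N1=(alive,v0) N2.N2=(alive,v0)
Op 6: N2 marks N0=suspect -> (suspect,v1)
Op 7: N0 marks N2=suspect -> (suspect,v1)
Op 8: N2 marks N0=suspect -> (suspect,v2)
Op 9: gossip N1<->N0 -> N1.N0=(alive,v0) N1.N1=(alive,v0) N1.N2=(suspect,v1) | N0.N0=(alive,v0) N0.N1=(alive,v0) N0.N2=(suspect,v1)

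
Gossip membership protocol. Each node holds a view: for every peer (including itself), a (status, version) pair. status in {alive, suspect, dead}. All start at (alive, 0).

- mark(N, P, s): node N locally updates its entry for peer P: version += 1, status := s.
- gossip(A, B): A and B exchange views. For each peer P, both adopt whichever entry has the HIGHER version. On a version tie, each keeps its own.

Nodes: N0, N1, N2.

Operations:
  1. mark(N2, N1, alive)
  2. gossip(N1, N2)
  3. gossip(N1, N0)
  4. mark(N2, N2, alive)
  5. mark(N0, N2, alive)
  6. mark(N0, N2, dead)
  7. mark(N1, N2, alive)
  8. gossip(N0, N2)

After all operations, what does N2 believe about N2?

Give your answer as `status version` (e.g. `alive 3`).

Op 1: N2 marks N1=alive -> (alive,v1)
Op 2: gossip N1<->N2 -> N1.N0=(alive,v0) N1.N1=(alive,v1) N1.N2=(alive,v0) | N2.N0=(alive,v0) N2.N1=(alive,v1) N2.N2=(alive,v0)
Op 3: gossip N1<->N0 -> N1.N0=(alive,v0) N1.N1=(alive,v1) N1.N2=(alive,v0) | N0.N0=(alive,v0) N0.N1=(alive,v1) N0.N2=(alive,v0)
Op 4: N2 marks N2=alive -> (alive,v1)
Op 5: N0 marks N2=alive -> (alive,v1)
Op 6: N0 marks N2=dead -> (dead,v2)
Op 7: N1 marks N2=alive -> (alive,v1)
Op 8: gossip N0<->N2 -> N0.N0=(alive,v0) N0.N1=(alive,v1) N0.N2=(dead,v2) | N2.N0=(alive,v0) N2.N1=(alive,v1) N2.N2=(dead,v2)

Answer: dead 2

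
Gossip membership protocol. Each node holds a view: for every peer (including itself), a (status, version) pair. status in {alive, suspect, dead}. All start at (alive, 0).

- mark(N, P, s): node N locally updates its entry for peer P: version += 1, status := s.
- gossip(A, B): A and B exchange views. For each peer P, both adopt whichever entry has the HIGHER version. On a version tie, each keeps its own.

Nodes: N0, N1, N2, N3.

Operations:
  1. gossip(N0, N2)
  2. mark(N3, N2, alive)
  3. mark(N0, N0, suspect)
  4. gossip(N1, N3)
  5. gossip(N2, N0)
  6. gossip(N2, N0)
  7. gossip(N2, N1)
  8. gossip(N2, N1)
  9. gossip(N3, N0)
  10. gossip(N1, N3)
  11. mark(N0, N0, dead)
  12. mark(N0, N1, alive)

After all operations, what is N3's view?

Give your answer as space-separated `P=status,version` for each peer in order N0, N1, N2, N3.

Answer: N0=suspect,1 N1=alive,0 N2=alive,1 N3=alive,0

Derivation:
Op 1: gossip N0<->N2 -> N0.N0=(alive,v0) N0.N1=(alive,v0) N0.N2=(alive,v0) N0.N3=(alive,v0) | N2.N0=(alive,v0) N2.N1=(alive,v0) N2.N2=(alive,v0) N2.N3=(alive,v0)
Op 2: N3 marks N2=alive -> (alive,v1)
Op 3: N0 marks N0=suspect -> (suspect,v1)
Op 4: gossip N1<->N3 -> N1.N0=(alive,v0) N1.N1=(alive,v0) N1.N2=(alive,v1) N1.N3=(alive,v0) | N3.N0=(alive,v0) N3.N1=(alive,v0) N3.N2=(alive,v1) N3.N3=(alive,v0)
Op 5: gossip N2<->N0 -> N2.N0=(suspect,v1) N2.N1=(alive,v0) N2.N2=(alive,v0) N2.N3=(alive,v0) | N0.N0=(suspect,v1) N0.N1=(alive,v0) N0.N2=(alive,v0) N0.N3=(alive,v0)
Op 6: gossip N2<->N0 -> N2.N0=(suspect,v1) N2.N1=(alive,v0) N2.N2=(alive,v0) N2.N3=(alive,v0) | N0.N0=(suspect,v1) N0.N1=(alive,v0) N0.N2=(alive,v0) N0.N3=(alive,v0)
Op 7: gossip N2<->N1 -> N2.N0=(suspect,v1) N2.N1=(alive,v0) N2.N2=(alive,v1) N2.N3=(alive,v0) | N1.N0=(suspect,v1) N1.N1=(alive,v0) N1.N2=(alive,v1) N1.N3=(alive,v0)
Op 8: gossip N2<->N1 -> N2.N0=(suspect,v1) N2.N1=(alive,v0) N2.N2=(alive,v1) N2.N3=(alive,v0) | N1.N0=(suspect,v1) N1.N1=(alive,v0) N1.N2=(alive,v1) N1.N3=(alive,v0)
Op 9: gossip N3<->N0 -> N3.N0=(suspect,v1) N3.N1=(alive,v0) N3.N2=(alive,v1) N3.N3=(alive,v0) | N0.N0=(suspect,v1) N0.N1=(alive,v0) N0.N2=(alive,v1) N0.N3=(alive,v0)
Op 10: gossip N1<->N3 -> N1.N0=(suspect,v1) N1.N1=(alive,v0) N1.N2=(alive,v1) N1.N3=(alive,v0) | N3.N0=(suspect,v1) N3.N1=(alive,v0) N3.N2=(alive,v1) N3.N3=(alive,v0)
Op 11: N0 marks N0=dead -> (dead,v2)
Op 12: N0 marks N1=alive -> (alive,v1)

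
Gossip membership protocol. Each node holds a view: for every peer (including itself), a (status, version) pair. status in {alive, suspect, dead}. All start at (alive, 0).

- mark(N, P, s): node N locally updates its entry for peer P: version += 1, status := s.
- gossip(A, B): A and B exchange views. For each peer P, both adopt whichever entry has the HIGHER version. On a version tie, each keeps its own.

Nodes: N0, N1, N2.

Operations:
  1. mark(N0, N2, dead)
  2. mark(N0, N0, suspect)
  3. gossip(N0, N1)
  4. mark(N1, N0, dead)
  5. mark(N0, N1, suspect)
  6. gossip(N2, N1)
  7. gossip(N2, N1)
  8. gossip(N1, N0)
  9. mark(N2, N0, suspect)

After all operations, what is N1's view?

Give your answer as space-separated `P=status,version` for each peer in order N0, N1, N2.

Answer: N0=dead,2 N1=suspect,1 N2=dead,1

Derivation:
Op 1: N0 marks N2=dead -> (dead,v1)
Op 2: N0 marks N0=suspect -> (suspect,v1)
Op 3: gossip N0<->N1 -> N0.N0=(suspect,v1) N0.N1=(alive,v0) N0.N2=(dead,v1) | N1.N0=(suspect,v1) N1.N1=(alive,v0) N1.N2=(dead,v1)
Op 4: N1 marks N0=dead -> (dead,v2)
Op 5: N0 marks N1=suspect -> (suspect,v1)
Op 6: gossip N2<->N1 -> N2.N0=(dead,v2) N2.N1=(alive,v0) N2.N2=(dead,v1) | N1.N0=(dead,v2) N1.N1=(alive,v0) N1.N2=(dead,v1)
Op 7: gossip N2<->N1 -> N2.N0=(dead,v2) N2.N1=(alive,v0) N2.N2=(dead,v1) | N1.N0=(dead,v2) N1.N1=(alive,v0) N1.N2=(dead,v1)
Op 8: gossip N1<->N0 -> N1.N0=(dead,v2) N1.N1=(suspect,v1) N1.N2=(dead,v1) | N0.N0=(dead,v2) N0.N1=(suspect,v1) N0.N2=(dead,v1)
Op 9: N2 marks N0=suspect -> (suspect,v3)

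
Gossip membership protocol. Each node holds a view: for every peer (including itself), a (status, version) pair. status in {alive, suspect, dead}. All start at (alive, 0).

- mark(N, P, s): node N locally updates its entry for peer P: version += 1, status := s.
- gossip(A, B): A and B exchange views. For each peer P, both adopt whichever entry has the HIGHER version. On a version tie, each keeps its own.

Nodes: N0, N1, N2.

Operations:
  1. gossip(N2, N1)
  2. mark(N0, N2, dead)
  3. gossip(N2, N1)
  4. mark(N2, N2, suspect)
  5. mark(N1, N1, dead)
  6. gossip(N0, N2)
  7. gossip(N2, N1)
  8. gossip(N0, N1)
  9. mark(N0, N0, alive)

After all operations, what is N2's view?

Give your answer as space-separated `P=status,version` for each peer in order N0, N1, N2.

Answer: N0=alive,0 N1=dead,1 N2=suspect,1

Derivation:
Op 1: gossip N2<->N1 -> N2.N0=(alive,v0) N2.N1=(alive,v0) N2.N2=(alive,v0) | N1.N0=(alive,v0) N1.N1=(alive,v0) N1.N2=(alive,v0)
Op 2: N0 marks N2=dead -> (dead,v1)
Op 3: gossip N2<->N1 -> N2.N0=(alive,v0) N2.N1=(alive,v0) N2.N2=(alive,v0) | N1.N0=(alive,v0) N1.N1=(alive,v0) N1.N2=(alive,v0)
Op 4: N2 marks N2=suspect -> (suspect,v1)
Op 5: N1 marks N1=dead -> (dead,v1)
Op 6: gossip N0<->N2 -> N0.N0=(alive,v0) N0.N1=(alive,v0) N0.N2=(dead,v1) | N2.N0=(alive,v0) N2.N1=(alive,v0) N2.N2=(suspect,v1)
Op 7: gossip N2<->N1 -> N2.N0=(alive,v0) N2.N1=(dead,v1) N2.N2=(suspect,v1) | N1.N0=(alive,v0) N1.N1=(dead,v1) N1.N2=(suspect,v1)
Op 8: gossip N0<->N1 -> N0.N0=(alive,v0) N0.N1=(dead,v1) N0.N2=(dead,v1) | N1.N0=(alive,v0) N1.N1=(dead,v1) N1.N2=(suspect,v1)
Op 9: N0 marks N0=alive -> (alive,v1)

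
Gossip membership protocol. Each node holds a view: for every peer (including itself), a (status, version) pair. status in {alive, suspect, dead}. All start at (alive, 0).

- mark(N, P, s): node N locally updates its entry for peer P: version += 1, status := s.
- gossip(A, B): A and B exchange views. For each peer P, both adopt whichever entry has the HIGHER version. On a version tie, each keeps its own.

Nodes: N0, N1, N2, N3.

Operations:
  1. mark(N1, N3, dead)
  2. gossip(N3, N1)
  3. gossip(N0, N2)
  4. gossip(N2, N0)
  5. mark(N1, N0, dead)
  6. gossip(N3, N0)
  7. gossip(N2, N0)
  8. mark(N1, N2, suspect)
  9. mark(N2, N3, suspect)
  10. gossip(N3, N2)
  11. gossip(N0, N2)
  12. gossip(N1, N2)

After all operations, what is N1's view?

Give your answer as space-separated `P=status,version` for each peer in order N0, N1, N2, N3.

Answer: N0=dead,1 N1=alive,0 N2=suspect,1 N3=suspect,2

Derivation:
Op 1: N1 marks N3=dead -> (dead,v1)
Op 2: gossip N3<->N1 -> N3.N0=(alive,v0) N3.N1=(alive,v0) N3.N2=(alive,v0) N3.N3=(dead,v1) | N1.N0=(alive,v0) N1.N1=(alive,v0) N1.N2=(alive,v0) N1.N3=(dead,v1)
Op 3: gossip N0<->N2 -> N0.N0=(alive,v0) N0.N1=(alive,v0) N0.N2=(alive,v0) N0.N3=(alive,v0) | N2.N0=(alive,v0) N2.N1=(alive,v0) N2.N2=(alive,v0) N2.N3=(alive,v0)
Op 4: gossip N2<->N0 -> N2.N0=(alive,v0) N2.N1=(alive,v0) N2.N2=(alive,v0) N2.N3=(alive,v0) | N0.N0=(alive,v0) N0.N1=(alive,v0) N0.N2=(alive,v0) N0.N3=(alive,v0)
Op 5: N1 marks N0=dead -> (dead,v1)
Op 6: gossip N3<->N0 -> N3.N0=(alive,v0) N3.N1=(alive,v0) N3.N2=(alive,v0) N3.N3=(dead,v1) | N0.N0=(alive,v0) N0.N1=(alive,v0) N0.N2=(alive,v0) N0.N3=(dead,v1)
Op 7: gossip N2<->N0 -> N2.N0=(alive,v0) N2.N1=(alive,v0) N2.N2=(alive,v0) N2.N3=(dead,v1) | N0.N0=(alive,v0) N0.N1=(alive,v0) N0.N2=(alive,v0) N0.N3=(dead,v1)
Op 8: N1 marks N2=suspect -> (suspect,v1)
Op 9: N2 marks N3=suspect -> (suspect,v2)
Op 10: gossip N3<->N2 -> N3.N0=(alive,v0) N3.N1=(alive,v0) N3.N2=(alive,v0) N3.N3=(suspect,v2) | N2.N0=(alive,v0) N2.N1=(alive,v0) N2.N2=(alive,v0) N2.N3=(suspect,v2)
Op 11: gossip N0<->N2 -> N0.N0=(alive,v0) N0.N1=(alive,v0) N0.N2=(alive,v0) N0.N3=(suspect,v2) | N2.N0=(alive,v0) N2.N1=(alive,v0) N2.N2=(alive,v0) N2.N3=(suspect,v2)
Op 12: gossip N1<->N2 -> N1.N0=(dead,v1) N1.N1=(alive,v0) N1.N2=(suspect,v1) N1.N3=(suspect,v2) | N2.N0=(dead,v1) N2.N1=(alive,v0) N2.N2=(suspect,v1) N2.N3=(suspect,v2)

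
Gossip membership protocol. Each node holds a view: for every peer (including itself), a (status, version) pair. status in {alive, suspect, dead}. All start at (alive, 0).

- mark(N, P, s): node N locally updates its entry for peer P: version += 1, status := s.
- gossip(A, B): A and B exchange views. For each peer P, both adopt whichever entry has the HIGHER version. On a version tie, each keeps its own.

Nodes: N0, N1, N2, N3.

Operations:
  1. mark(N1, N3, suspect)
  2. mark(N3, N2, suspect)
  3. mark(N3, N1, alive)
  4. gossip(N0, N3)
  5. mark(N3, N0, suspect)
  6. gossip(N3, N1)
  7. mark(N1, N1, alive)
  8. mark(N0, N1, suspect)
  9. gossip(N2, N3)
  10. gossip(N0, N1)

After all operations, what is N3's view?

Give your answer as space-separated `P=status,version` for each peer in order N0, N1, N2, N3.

Op 1: N1 marks N3=suspect -> (suspect,v1)
Op 2: N3 marks N2=suspect -> (suspect,v1)
Op 3: N3 marks N1=alive -> (alive,v1)
Op 4: gossip N0<->N3 -> N0.N0=(alive,v0) N0.N1=(alive,v1) N0.N2=(suspect,v1) N0.N3=(alive,v0) | N3.N0=(alive,v0) N3.N1=(alive,v1) N3.N2=(suspect,v1) N3.N3=(alive,v0)
Op 5: N3 marks N0=suspect -> (suspect,v1)
Op 6: gossip N3<->N1 -> N3.N0=(suspect,v1) N3.N1=(alive,v1) N3.N2=(suspect,v1) N3.N3=(suspect,v1) | N1.N0=(suspect,v1) N1.N1=(alive,v1) N1.N2=(suspect,v1) N1.N3=(suspect,v1)
Op 7: N1 marks N1=alive -> (alive,v2)
Op 8: N0 marks N1=suspect -> (suspect,v2)
Op 9: gossip N2<->N3 -> N2.N0=(suspect,v1) N2.N1=(alive,v1) N2.N2=(suspect,v1) N2.N3=(suspect,v1) | N3.N0=(suspect,v1) N3.N1=(alive,v1) N3.N2=(suspect,v1) N3.N3=(suspect,v1)
Op 10: gossip N0<->N1 -> N0.N0=(suspect,v1) N0.N1=(suspect,v2) N0.N2=(suspect,v1) N0.N3=(suspect,v1) | N1.N0=(suspect,v1) N1.N1=(alive,v2) N1.N2=(suspect,v1) N1.N3=(suspect,v1)

Answer: N0=suspect,1 N1=alive,1 N2=suspect,1 N3=suspect,1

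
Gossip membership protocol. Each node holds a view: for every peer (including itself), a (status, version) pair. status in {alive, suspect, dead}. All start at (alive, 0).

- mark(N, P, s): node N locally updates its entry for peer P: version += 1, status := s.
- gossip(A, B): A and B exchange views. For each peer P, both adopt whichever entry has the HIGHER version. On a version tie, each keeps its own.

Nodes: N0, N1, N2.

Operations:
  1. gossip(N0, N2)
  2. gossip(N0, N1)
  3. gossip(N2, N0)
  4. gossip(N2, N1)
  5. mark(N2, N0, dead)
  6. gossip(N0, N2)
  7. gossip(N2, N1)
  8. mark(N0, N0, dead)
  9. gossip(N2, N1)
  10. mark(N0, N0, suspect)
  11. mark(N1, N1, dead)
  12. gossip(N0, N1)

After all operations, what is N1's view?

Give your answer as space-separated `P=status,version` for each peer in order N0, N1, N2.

Op 1: gossip N0<->N2 -> N0.N0=(alive,v0) N0.N1=(alive,v0) N0.N2=(alive,v0) | N2.N0=(alive,v0) N2.N1=(alive,v0) N2.N2=(alive,v0)
Op 2: gossip N0<->N1 -> N0.N0=(alive,v0) N0.N1=(alive,v0) N0.N2=(alive,v0) | N1.N0=(alive,v0) N1.N1=(alive,v0) N1.N2=(alive,v0)
Op 3: gossip N2<->N0 -> N2.N0=(alive,v0) N2.N1=(alive,v0) N2.N2=(alive,v0) | N0.N0=(alive,v0) N0.N1=(alive,v0) N0.N2=(alive,v0)
Op 4: gossip N2<->N1 -> N2.N0=(alive,v0) N2.N1=(alive,v0) N2.N2=(alive,v0) | N1.N0=(alive,v0) N1.N1=(alive,v0) N1.N2=(alive,v0)
Op 5: N2 marks N0=dead -> (dead,v1)
Op 6: gossip N0<->N2 -> N0.N0=(dead,v1) N0.N1=(alive,v0) N0.N2=(alive,v0) | N2.N0=(dead,v1) N2.N1=(alive,v0) N2.N2=(alive,v0)
Op 7: gossip N2<->N1 -> N2.N0=(dead,v1) N2.N1=(alive,v0) N2.N2=(alive,v0) | N1.N0=(dead,v1) N1.N1=(alive,v0) N1.N2=(alive,v0)
Op 8: N0 marks N0=dead -> (dead,v2)
Op 9: gossip N2<->N1 -> N2.N0=(dead,v1) N2.N1=(alive,v0) N2.N2=(alive,v0) | N1.N0=(dead,v1) N1.N1=(alive,v0) N1.N2=(alive,v0)
Op 10: N0 marks N0=suspect -> (suspect,v3)
Op 11: N1 marks N1=dead -> (dead,v1)
Op 12: gossip N0<->N1 -> N0.N0=(suspect,v3) N0.N1=(dead,v1) N0.N2=(alive,v0) | N1.N0=(suspect,v3) N1.N1=(dead,v1) N1.N2=(alive,v0)

Answer: N0=suspect,3 N1=dead,1 N2=alive,0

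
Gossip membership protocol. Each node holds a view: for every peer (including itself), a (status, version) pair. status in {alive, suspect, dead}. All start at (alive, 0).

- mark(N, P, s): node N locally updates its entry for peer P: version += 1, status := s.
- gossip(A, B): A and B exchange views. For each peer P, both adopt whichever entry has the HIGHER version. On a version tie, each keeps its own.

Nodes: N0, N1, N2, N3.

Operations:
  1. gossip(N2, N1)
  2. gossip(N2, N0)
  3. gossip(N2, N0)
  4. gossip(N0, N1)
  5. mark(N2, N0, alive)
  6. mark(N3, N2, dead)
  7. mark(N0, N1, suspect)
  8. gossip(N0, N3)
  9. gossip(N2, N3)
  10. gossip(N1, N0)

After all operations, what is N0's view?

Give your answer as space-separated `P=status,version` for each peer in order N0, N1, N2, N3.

Answer: N0=alive,0 N1=suspect,1 N2=dead,1 N3=alive,0

Derivation:
Op 1: gossip N2<->N1 -> N2.N0=(alive,v0) N2.N1=(alive,v0) N2.N2=(alive,v0) N2.N3=(alive,v0) | N1.N0=(alive,v0) N1.N1=(alive,v0) N1.N2=(alive,v0) N1.N3=(alive,v0)
Op 2: gossip N2<->N0 -> N2.N0=(alive,v0) N2.N1=(alive,v0) N2.N2=(alive,v0) N2.N3=(alive,v0) | N0.N0=(alive,v0) N0.N1=(alive,v0) N0.N2=(alive,v0) N0.N3=(alive,v0)
Op 3: gossip N2<->N0 -> N2.N0=(alive,v0) N2.N1=(alive,v0) N2.N2=(alive,v0) N2.N3=(alive,v0) | N0.N0=(alive,v0) N0.N1=(alive,v0) N0.N2=(alive,v0) N0.N3=(alive,v0)
Op 4: gossip N0<->N1 -> N0.N0=(alive,v0) N0.N1=(alive,v0) N0.N2=(alive,v0) N0.N3=(alive,v0) | N1.N0=(alive,v0) N1.N1=(alive,v0) N1.N2=(alive,v0) N1.N3=(alive,v0)
Op 5: N2 marks N0=alive -> (alive,v1)
Op 6: N3 marks N2=dead -> (dead,v1)
Op 7: N0 marks N1=suspect -> (suspect,v1)
Op 8: gossip N0<->N3 -> N0.N0=(alive,v0) N0.N1=(suspect,v1) N0.N2=(dead,v1) N0.N3=(alive,v0) | N3.N0=(alive,v0) N3.N1=(suspect,v1) N3.N2=(dead,v1) N3.N3=(alive,v0)
Op 9: gossip N2<->N3 -> N2.N0=(alive,v1) N2.N1=(suspect,v1) N2.N2=(dead,v1) N2.N3=(alive,v0) | N3.N0=(alive,v1) N3.N1=(suspect,v1) N3.N2=(dead,v1) N3.N3=(alive,v0)
Op 10: gossip N1<->N0 -> N1.N0=(alive,v0) N1.N1=(suspect,v1) N1.N2=(dead,v1) N1.N3=(alive,v0) | N0.N0=(alive,v0) N0.N1=(suspect,v1) N0.N2=(dead,v1) N0.N3=(alive,v0)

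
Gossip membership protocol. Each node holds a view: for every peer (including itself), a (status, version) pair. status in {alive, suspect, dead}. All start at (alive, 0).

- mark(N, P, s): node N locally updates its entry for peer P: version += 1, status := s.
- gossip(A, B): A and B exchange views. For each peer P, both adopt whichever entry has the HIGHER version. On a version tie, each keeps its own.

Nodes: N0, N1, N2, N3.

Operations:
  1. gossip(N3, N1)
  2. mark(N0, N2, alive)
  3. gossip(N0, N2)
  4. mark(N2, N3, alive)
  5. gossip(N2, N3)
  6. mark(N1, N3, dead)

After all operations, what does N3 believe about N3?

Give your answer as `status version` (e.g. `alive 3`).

Answer: alive 1

Derivation:
Op 1: gossip N3<->N1 -> N3.N0=(alive,v0) N3.N1=(alive,v0) N3.N2=(alive,v0) N3.N3=(alive,v0) | N1.N0=(alive,v0) N1.N1=(alive,v0) N1.N2=(alive,v0) N1.N3=(alive,v0)
Op 2: N0 marks N2=alive -> (alive,v1)
Op 3: gossip N0<->N2 -> N0.N0=(alive,v0) N0.N1=(alive,v0) N0.N2=(alive,v1) N0.N3=(alive,v0) | N2.N0=(alive,v0) N2.N1=(alive,v0) N2.N2=(alive,v1) N2.N3=(alive,v0)
Op 4: N2 marks N3=alive -> (alive,v1)
Op 5: gossip N2<->N3 -> N2.N0=(alive,v0) N2.N1=(alive,v0) N2.N2=(alive,v1) N2.N3=(alive,v1) | N3.N0=(alive,v0) N3.N1=(alive,v0) N3.N2=(alive,v1) N3.N3=(alive,v1)
Op 6: N1 marks N3=dead -> (dead,v1)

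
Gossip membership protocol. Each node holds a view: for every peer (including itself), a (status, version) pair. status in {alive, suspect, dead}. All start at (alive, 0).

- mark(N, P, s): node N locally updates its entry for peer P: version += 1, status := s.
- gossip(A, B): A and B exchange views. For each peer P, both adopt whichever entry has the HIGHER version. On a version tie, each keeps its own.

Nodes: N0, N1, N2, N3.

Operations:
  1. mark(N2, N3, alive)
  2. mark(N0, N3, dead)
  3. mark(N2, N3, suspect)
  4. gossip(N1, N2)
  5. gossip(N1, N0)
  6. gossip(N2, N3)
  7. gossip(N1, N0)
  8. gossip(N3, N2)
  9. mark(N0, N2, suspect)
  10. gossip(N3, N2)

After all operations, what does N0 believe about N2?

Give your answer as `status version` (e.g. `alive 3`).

Answer: suspect 1

Derivation:
Op 1: N2 marks N3=alive -> (alive,v1)
Op 2: N0 marks N3=dead -> (dead,v1)
Op 3: N2 marks N3=suspect -> (suspect,v2)
Op 4: gossip N1<->N2 -> N1.N0=(alive,v0) N1.N1=(alive,v0) N1.N2=(alive,v0) N1.N3=(suspect,v2) | N2.N0=(alive,v0) N2.N1=(alive,v0) N2.N2=(alive,v0) N2.N3=(suspect,v2)
Op 5: gossip N1<->N0 -> N1.N0=(alive,v0) N1.N1=(alive,v0) N1.N2=(alive,v0) N1.N3=(suspect,v2) | N0.N0=(alive,v0) N0.N1=(alive,v0) N0.N2=(alive,v0) N0.N3=(suspect,v2)
Op 6: gossip N2<->N3 -> N2.N0=(alive,v0) N2.N1=(alive,v0) N2.N2=(alive,v0) N2.N3=(suspect,v2) | N3.N0=(alive,v0) N3.N1=(alive,v0) N3.N2=(alive,v0) N3.N3=(suspect,v2)
Op 7: gossip N1<->N0 -> N1.N0=(alive,v0) N1.N1=(alive,v0) N1.N2=(alive,v0) N1.N3=(suspect,v2) | N0.N0=(alive,v0) N0.N1=(alive,v0) N0.N2=(alive,v0) N0.N3=(suspect,v2)
Op 8: gossip N3<->N2 -> N3.N0=(alive,v0) N3.N1=(alive,v0) N3.N2=(alive,v0) N3.N3=(suspect,v2) | N2.N0=(alive,v0) N2.N1=(alive,v0) N2.N2=(alive,v0) N2.N3=(suspect,v2)
Op 9: N0 marks N2=suspect -> (suspect,v1)
Op 10: gossip N3<->N2 -> N3.N0=(alive,v0) N3.N1=(alive,v0) N3.N2=(alive,v0) N3.N3=(suspect,v2) | N2.N0=(alive,v0) N2.N1=(alive,v0) N2.N2=(alive,v0) N2.N3=(suspect,v2)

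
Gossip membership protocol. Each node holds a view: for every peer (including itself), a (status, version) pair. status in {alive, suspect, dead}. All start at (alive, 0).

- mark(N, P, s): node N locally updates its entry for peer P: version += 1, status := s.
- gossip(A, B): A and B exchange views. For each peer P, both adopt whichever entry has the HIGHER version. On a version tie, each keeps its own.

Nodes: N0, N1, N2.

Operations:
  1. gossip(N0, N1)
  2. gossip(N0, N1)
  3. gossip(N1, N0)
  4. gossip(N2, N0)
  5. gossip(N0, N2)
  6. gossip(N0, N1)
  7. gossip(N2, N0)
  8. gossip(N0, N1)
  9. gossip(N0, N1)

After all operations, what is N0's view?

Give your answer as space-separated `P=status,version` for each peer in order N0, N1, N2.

Answer: N0=alive,0 N1=alive,0 N2=alive,0

Derivation:
Op 1: gossip N0<->N1 -> N0.N0=(alive,v0) N0.N1=(alive,v0) N0.N2=(alive,v0) | N1.N0=(alive,v0) N1.N1=(alive,v0) N1.N2=(alive,v0)
Op 2: gossip N0<->N1 -> N0.N0=(alive,v0) N0.N1=(alive,v0) N0.N2=(alive,v0) | N1.N0=(alive,v0) N1.N1=(alive,v0) N1.N2=(alive,v0)
Op 3: gossip N1<->N0 -> N1.N0=(alive,v0) N1.N1=(alive,v0) N1.N2=(alive,v0) | N0.N0=(alive,v0) N0.N1=(alive,v0) N0.N2=(alive,v0)
Op 4: gossip N2<->N0 -> N2.N0=(alive,v0) N2.N1=(alive,v0) N2.N2=(alive,v0) | N0.N0=(alive,v0) N0.N1=(alive,v0) N0.N2=(alive,v0)
Op 5: gossip N0<->N2 -> N0.N0=(alive,v0) N0.N1=(alive,v0) N0.N2=(alive,v0) | N2.N0=(alive,v0) N2.N1=(alive,v0) N2.N2=(alive,v0)
Op 6: gossip N0<->N1 -> N0.N0=(alive,v0) N0.N1=(alive,v0) N0.N2=(alive,v0) | N1.N0=(alive,v0) N1.N1=(alive,v0) N1.N2=(alive,v0)
Op 7: gossip N2<->N0 -> N2.N0=(alive,v0) N2.N1=(alive,v0) N2.N2=(alive,v0) | N0.N0=(alive,v0) N0.N1=(alive,v0) N0.N2=(alive,v0)
Op 8: gossip N0<->N1 -> N0.N0=(alive,v0) N0.N1=(alive,v0) N0.N2=(alive,v0) | N1.N0=(alive,v0) N1.N1=(alive,v0) N1.N2=(alive,v0)
Op 9: gossip N0<->N1 -> N0.N0=(alive,v0) N0.N1=(alive,v0) N0.N2=(alive,v0) | N1.N0=(alive,v0) N1.N1=(alive,v0) N1.N2=(alive,v0)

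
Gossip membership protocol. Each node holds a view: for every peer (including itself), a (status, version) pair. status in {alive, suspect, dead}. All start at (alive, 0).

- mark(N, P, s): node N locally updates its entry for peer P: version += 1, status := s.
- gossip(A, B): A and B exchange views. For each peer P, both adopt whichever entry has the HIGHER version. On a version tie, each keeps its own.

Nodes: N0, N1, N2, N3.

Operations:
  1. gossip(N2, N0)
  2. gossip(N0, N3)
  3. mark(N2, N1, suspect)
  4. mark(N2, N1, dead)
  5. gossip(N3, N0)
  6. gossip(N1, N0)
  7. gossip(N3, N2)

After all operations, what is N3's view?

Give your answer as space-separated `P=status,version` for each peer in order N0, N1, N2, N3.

Op 1: gossip N2<->N0 -> N2.N0=(alive,v0) N2.N1=(alive,v0) N2.N2=(alive,v0) N2.N3=(alive,v0) | N0.N0=(alive,v0) N0.N1=(alive,v0) N0.N2=(alive,v0) N0.N3=(alive,v0)
Op 2: gossip N0<->N3 -> N0.N0=(alive,v0) N0.N1=(alive,v0) N0.N2=(alive,v0) N0.N3=(alive,v0) | N3.N0=(alive,v0) N3.N1=(alive,v0) N3.N2=(alive,v0) N3.N3=(alive,v0)
Op 3: N2 marks N1=suspect -> (suspect,v1)
Op 4: N2 marks N1=dead -> (dead,v2)
Op 5: gossip N3<->N0 -> N3.N0=(alive,v0) N3.N1=(alive,v0) N3.N2=(alive,v0) N3.N3=(alive,v0) | N0.N0=(alive,v0) N0.N1=(alive,v0) N0.N2=(alive,v0) N0.N3=(alive,v0)
Op 6: gossip N1<->N0 -> N1.N0=(alive,v0) N1.N1=(alive,v0) N1.N2=(alive,v0) N1.N3=(alive,v0) | N0.N0=(alive,v0) N0.N1=(alive,v0) N0.N2=(alive,v0) N0.N3=(alive,v0)
Op 7: gossip N3<->N2 -> N3.N0=(alive,v0) N3.N1=(dead,v2) N3.N2=(alive,v0) N3.N3=(alive,v0) | N2.N0=(alive,v0) N2.N1=(dead,v2) N2.N2=(alive,v0) N2.N3=(alive,v0)

Answer: N0=alive,0 N1=dead,2 N2=alive,0 N3=alive,0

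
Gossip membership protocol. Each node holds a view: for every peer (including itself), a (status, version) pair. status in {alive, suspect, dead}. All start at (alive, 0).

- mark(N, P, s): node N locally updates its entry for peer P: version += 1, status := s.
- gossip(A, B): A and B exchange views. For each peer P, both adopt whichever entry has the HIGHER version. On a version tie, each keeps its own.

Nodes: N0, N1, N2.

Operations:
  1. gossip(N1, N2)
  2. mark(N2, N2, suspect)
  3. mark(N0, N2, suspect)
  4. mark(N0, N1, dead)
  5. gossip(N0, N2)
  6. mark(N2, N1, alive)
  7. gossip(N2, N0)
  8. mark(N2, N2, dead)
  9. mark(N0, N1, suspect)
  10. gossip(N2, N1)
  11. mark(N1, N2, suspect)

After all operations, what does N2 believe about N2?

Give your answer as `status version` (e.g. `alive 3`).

Answer: dead 2

Derivation:
Op 1: gossip N1<->N2 -> N1.N0=(alive,v0) N1.N1=(alive,v0) N1.N2=(alive,v0) | N2.N0=(alive,v0) N2.N1=(alive,v0) N2.N2=(alive,v0)
Op 2: N2 marks N2=suspect -> (suspect,v1)
Op 3: N0 marks N2=suspect -> (suspect,v1)
Op 4: N0 marks N1=dead -> (dead,v1)
Op 5: gossip N0<->N2 -> N0.N0=(alive,v0) N0.N1=(dead,v1) N0.N2=(suspect,v1) | N2.N0=(alive,v0) N2.N1=(dead,v1) N2.N2=(suspect,v1)
Op 6: N2 marks N1=alive -> (alive,v2)
Op 7: gossip N2<->N0 -> N2.N0=(alive,v0) N2.N1=(alive,v2) N2.N2=(suspect,v1) | N0.N0=(alive,v0) N0.N1=(alive,v2) N0.N2=(suspect,v1)
Op 8: N2 marks N2=dead -> (dead,v2)
Op 9: N0 marks N1=suspect -> (suspect,v3)
Op 10: gossip N2<->N1 -> N2.N0=(alive,v0) N2.N1=(alive,v2) N2.N2=(dead,v2) | N1.N0=(alive,v0) N1.N1=(alive,v2) N1.N2=(dead,v2)
Op 11: N1 marks N2=suspect -> (suspect,v3)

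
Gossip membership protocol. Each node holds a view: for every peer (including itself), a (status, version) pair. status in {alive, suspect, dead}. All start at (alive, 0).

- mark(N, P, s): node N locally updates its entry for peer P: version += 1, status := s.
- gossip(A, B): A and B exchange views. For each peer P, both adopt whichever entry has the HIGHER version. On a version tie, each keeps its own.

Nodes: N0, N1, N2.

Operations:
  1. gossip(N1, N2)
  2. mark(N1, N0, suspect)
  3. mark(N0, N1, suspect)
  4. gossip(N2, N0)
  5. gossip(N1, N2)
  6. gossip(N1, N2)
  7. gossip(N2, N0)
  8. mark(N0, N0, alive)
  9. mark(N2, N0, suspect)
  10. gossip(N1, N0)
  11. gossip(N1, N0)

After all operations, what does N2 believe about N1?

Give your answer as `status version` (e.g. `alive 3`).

Answer: suspect 1

Derivation:
Op 1: gossip N1<->N2 -> N1.N0=(alive,v0) N1.N1=(alive,v0) N1.N2=(alive,v0) | N2.N0=(alive,v0) N2.N1=(alive,v0) N2.N2=(alive,v0)
Op 2: N1 marks N0=suspect -> (suspect,v1)
Op 3: N0 marks N1=suspect -> (suspect,v1)
Op 4: gossip N2<->N0 -> N2.N0=(alive,v0) N2.N1=(suspect,v1) N2.N2=(alive,v0) | N0.N0=(alive,v0) N0.N1=(suspect,v1) N0.N2=(alive,v0)
Op 5: gossip N1<->N2 -> N1.N0=(suspect,v1) N1.N1=(suspect,v1) N1.N2=(alive,v0) | N2.N0=(suspect,v1) N2.N1=(suspect,v1) N2.N2=(alive,v0)
Op 6: gossip N1<->N2 -> N1.N0=(suspect,v1) N1.N1=(suspect,v1) N1.N2=(alive,v0) | N2.N0=(suspect,v1) N2.N1=(suspect,v1) N2.N2=(alive,v0)
Op 7: gossip N2<->N0 -> N2.N0=(suspect,v1) N2.N1=(suspect,v1) N2.N2=(alive,v0) | N0.N0=(suspect,v1) N0.N1=(suspect,v1) N0.N2=(alive,v0)
Op 8: N0 marks N0=alive -> (alive,v2)
Op 9: N2 marks N0=suspect -> (suspect,v2)
Op 10: gossip N1<->N0 -> N1.N0=(alive,v2) N1.N1=(suspect,v1) N1.N2=(alive,v0) | N0.N0=(alive,v2) N0.N1=(suspect,v1) N0.N2=(alive,v0)
Op 11: gossip N1<->N0 -> N1.N0=(alive,v2) N1.N1=(suspect,v1) N1.N2=(alive,v0) | N0.N0=(alive,v2) N0.N1=(suspect,v1) N0.N2=(alive,v0)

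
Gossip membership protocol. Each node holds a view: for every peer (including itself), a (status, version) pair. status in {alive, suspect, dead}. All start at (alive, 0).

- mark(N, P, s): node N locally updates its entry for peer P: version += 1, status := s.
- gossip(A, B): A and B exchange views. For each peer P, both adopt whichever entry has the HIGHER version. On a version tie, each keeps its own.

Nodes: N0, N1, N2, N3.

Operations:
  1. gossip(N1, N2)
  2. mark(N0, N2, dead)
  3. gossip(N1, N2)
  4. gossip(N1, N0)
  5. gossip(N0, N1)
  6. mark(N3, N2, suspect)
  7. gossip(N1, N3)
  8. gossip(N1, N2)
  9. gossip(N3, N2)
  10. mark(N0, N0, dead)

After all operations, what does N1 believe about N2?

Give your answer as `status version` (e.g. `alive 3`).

Answer: dead 1

Derivation:
Op 1: gossip N1<->N2 -> N1.N0=(alive,v0) N1.N1=(alive,v0) N1.N2=(alive,v0) N1.N3=(alive,v0) | N2.N0=(alive,v0) N2.N1=(alive,v0) N2.N2=(alive,v0) N2.N3=(alive,v0)
Op 2: N0 marks N2=dead -> (dead,v1)
Op 3: gossip N1<->N2 -> N1.N0=(alive,v0) N1.N1=(alive,v0) N1.N2=(alive,v0) N1.N3=(alive,v0) | N2.N0=(alive,v0) N2.N1=(alive,v0) N2.N2=(alive,v0) N2.N3=(alive,v0)
Op 4: gossip N1<->N0 -> N1.N0=(alive,v0) N1.N1=(alive,v0) N1.N2=(dead,v1) N1.N3=(alive,v0) | N0.N0=(alive,v0) N0.N1=(alive,v0) N0.N2=(dead,v1) N0.N3=(alive,v0)
Op 5: gossip N0<->N1 -> N0.N0=(alive,v0) N0.N1=(alive,v0) N0.N2=(dead,v1) N0.N3=(alive,v0) | N1.N0=(alive,v0) N1.N1=(alive,v0) N1.N2=(dead,v1) N1.N3=(alive,v0)
Op 6: N3 marks N2=suspect -> (suspect,v1)
Op 7: gossip N1<->N3 -> N1.N0=(alive,v0) N1.N1=(alive,v0) N1.N2=(dead,v1) N1.N3=(alive,v0) | N3.N0=(alive,v0) N3.N1=(alive,v0) N3.N2=(suspect,v1) N3.N3=(alive,v0)
Op 8: gossip N1<->N2 -> N1.N0=(alive,v0) N1.N1=(alive,v0) N1.N2=(dead,v1) N1.N3=(alive,v0) | N2.N0=(alive,v0) N2.N1=(alive,v0) N2.N2=(dead,v1) N2.N3=(alive,v0)
Op 9: gossip N3<->N2 -> N3.N0=(alive,v0) N3.N1=(alive,v0) N3.N2=(suspect,v1) N3.N3=(alive,v0) | N2.N0=(alive,v0) N2.N1=(alive,v0) N2.N2=(dead,v1) N2.N3=(alive,v0)
Op 10: N0 marks N0=dead -> (dead,v1)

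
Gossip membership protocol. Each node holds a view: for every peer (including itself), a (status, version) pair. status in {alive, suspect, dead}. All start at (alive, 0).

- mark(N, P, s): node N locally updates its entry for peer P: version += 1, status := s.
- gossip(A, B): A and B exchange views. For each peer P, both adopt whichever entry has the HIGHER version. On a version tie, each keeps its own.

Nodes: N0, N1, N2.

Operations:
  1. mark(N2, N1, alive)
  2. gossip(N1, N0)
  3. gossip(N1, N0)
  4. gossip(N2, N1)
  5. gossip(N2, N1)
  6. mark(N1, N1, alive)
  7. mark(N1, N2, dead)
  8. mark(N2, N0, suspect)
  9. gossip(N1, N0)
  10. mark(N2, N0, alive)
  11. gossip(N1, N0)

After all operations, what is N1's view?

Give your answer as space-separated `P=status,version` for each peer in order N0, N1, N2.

Op 1: N2 marks N1=alive -> (alive,v1)
Op 2: gossip N1<->N0 -> N1.N0=(alive,v0) N1.N1=(alive,v0) N1.N2=(alive,v0) | N0.N0=(alive,v0) N0.N1=(alive,v0) N0.N2=(alive,v0)
Op 3: gossip N1<->N0 -> N1.N0=(alive,v0) N1.N1=(alive,v0) N1.N2=(alive,v0) | N0.N0=(alive,v0) N0.N1=(alive,v0) N0.N2=(alive,v0)
Op 4: gossip N2<->N1 -> N2.N0=(alive,v0) N2.N1=(alive,v1) N2.N2=(alive,v0) | N1.N0=(alive,v0) N1.N1=(alive,v1) N1.N2=(alive,v0)
Op 5: gossip N2<->N1 -> N2.N0=(alive,v0) N2.N1=(alive,v1) N2.N2=(alive,v0) | N1.N0=(alive,v0) N1.N1=(alive,v1) N1.N2=(alive,v0)
Op 6: N1 marks N1=alive -> (alive,v2)
Op 7: N1 marks N2=dead -> (dead,v1)
Op 8: N2 marks N0=suspect -> (suspect,v1)
Op 9: gossip N1<->N0 -> N1.N0=(alive,v0) N1.N1=(alive,v2) N1.N2=(dead,v1) | N0.N0=(alive,v0) N0.N1=(alive,v2) N0.N2=(dead,v1)
Op 10: N2 marks N0=alive -> (alive,v2)
Op 11: gossip N1<->N0 -> N1.N0=(alive,v0) N1.N1=(alive,v2) N1.N2=(dead,v1) | N0.N0=(alive,v0) N0.N1=(alive,v2) N0.N2=(dead,v1)

Answer: N0=alive,0 N1=alive,2 N2=dead,1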